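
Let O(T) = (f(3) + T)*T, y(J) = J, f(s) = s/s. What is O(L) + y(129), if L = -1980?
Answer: 3918549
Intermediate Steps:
f(s) = 1
O(T) = T*(1 + T) (O(T) = (1 + T)*T = T*(1 + T))
O(L) + y(129) = -1980*(1 - 1980) + 129 = -1980*(-1979) + 129 = 3918420 + 129 = 3918549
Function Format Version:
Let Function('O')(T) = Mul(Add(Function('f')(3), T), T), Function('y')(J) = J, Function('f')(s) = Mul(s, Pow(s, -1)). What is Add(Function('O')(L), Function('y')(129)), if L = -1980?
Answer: 3918549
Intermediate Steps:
Function('f')(s) = 1
Function('O')(T) = Mul(T, Add(1, T)) (Function('O')(T) = Mul(Add(1, T), T) = Mul(T, Add(1, T)))
Add(Function('O')(L), Function('y')(129)) = Add(Mul(-1980, Add(1, -1980)), 129) = Add(Mul(-1980, -1979), 129) = Add(3918420, 129) = 3918549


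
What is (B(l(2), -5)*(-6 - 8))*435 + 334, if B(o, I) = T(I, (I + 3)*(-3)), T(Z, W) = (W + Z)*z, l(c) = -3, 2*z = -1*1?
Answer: 3379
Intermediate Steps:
z = -½ (z = (-1*1)/2 = (½)*(-1) = -½ ≈ -0.50000)
T(Z, W) = -W/2 - Z/2 (T(Z, W) = (W + Z)*(-½) = -W/2 - Z/2)
B(o, I) = 9/2 + I (B(o, I) = -(I + 3)*(-3)/2 - I/2 = -(3 + I)*(-3)/2 - I/2 = -(-9 - 3*I)/2 - I/2 = (9/2 + 3*I/2) - I/2 = 9/2 + I)
(B(l(2), -5)*(-6 - 8))*435 + 334 = ((9/2 - 5)*(-6 - 8))*435 + 334 = -½*(-14)*435 + 334 = 7*435 + 334 = 3045 + 334 = 3379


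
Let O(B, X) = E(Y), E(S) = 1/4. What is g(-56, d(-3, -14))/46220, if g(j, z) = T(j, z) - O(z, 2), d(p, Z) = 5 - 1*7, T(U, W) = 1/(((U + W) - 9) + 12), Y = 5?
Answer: -59/10168400 ≈ -5.8023e-6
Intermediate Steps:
E(S) = ¼
T(U, W) = 1/(3 + U + W) (T(U, W) = 1/((-9 + U + W) + 12) = 1/(3 + U + W))
d(p, Z) = -2 (d(p, Z) = 5 - 7 = -2)
O(B, X) = ¼
g(j, z) = -¼ + 1/(3 + j + z) (g(j, z) = 1/(3 + j + z) - 1*¼ = 1/(3 + j + z) - ¼ = -¼ + 1/(3 + j + z))
g(-56, d(-3, -14))/46220 = ((1 - 1*(-56) - 1*(-2))/(4*(3 - 56 - 2)))/46220 = ((¼)*(1 + 56 + 2)/(-55))*(1/46220) = ((¼)*(-1/55)*59)*(1/46220) = -59/220*1/46220 = -59/10168400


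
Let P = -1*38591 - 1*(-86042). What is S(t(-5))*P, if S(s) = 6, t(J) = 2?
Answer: 284706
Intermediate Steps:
P = 47451 (P = -38591 + 86042 = 47451)
S(t(-5))*P = 6*47451 = 284706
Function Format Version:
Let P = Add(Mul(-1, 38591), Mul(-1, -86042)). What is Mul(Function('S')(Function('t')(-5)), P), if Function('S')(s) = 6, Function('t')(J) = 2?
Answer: 284706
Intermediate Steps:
P = 47451 (P = Add(-38591, 86042) = 47451)
Mul(Function('S')(Function('t')(-5)), P) = Mul(6, 47451) = 284706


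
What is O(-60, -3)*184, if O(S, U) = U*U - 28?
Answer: -3496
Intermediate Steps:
O(S, U) = -28 + U² (O(S, U) = U² - 28 = -28 + U²)
O(-60, -3)*184 = (-28 + (-3)²)*184 = (-28 + 9)*184 = -19*184 = -3496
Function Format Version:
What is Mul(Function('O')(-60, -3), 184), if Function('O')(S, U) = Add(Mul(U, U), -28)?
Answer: -3496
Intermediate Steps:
Function('O')(S, U) = Add(-28, Pow(U, 2)) (Function('O')(S, U) = Add(Pow(U, 2), -28) = Add(-28, Pow(U, 2)))
Mul(Function('O')(-60, -3), 184) = Mul(Add(-28, Pow(-3, 2)), 184) = Mul(Add(-28, 9), 184) = Mul(-19, 184) = -3496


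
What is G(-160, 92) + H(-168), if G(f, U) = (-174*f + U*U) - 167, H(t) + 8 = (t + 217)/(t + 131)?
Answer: 1336724/37 ≈ 36128.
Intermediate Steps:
H(t) = -8 + (217 + t)/(131 + t) (H(t) = -8 + (t + 217)/(t + 131) = -8 + (217 + t)/(131 + t))
G(f, U) = -167 + U² - 174*f (G(f, U) = (-174*f + U²) - 167 = (U² - 174*f) - 167 = -167 + U² - 174*f)
G(-160, 92) + H(-168) = (-167 + 92² - 174*(-160)) + (-831 - 7*(-168))/(131 - 168) = (-167 + 8464 + 27840) + (-831 + 1176)/(-37) = 36137 - 1/37*345 = 36137 - 345/37 = 1336724/37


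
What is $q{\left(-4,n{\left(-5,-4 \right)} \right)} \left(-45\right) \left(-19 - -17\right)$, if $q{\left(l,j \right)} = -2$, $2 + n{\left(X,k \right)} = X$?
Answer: $-180$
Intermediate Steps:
$n{\left(X,k \right)} = -2 + X$
$q{\left(-4,n{\left(-5,-4 \right)} \right)} \left(-45\right) \left(-19 - -17\right) = \left(-2\right) \left(-45\right) \left(-19 - -17\right) = 90 \left(-19 + 17\right) = 90 \left(-2\right) = -180$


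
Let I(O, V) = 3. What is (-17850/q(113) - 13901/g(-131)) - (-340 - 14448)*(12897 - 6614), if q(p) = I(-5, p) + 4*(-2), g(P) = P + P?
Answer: 24344156289/262 ≈ 9.2917e+7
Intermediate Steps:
g(P) = 2*P
q(p) = -5 (q(p) = 3 + 4*(-2) = 3 - 8 = -5)
(-17850/q(113) - 13901/g(-131)) - (-340 - 14448)*(12897 - 6614) = (-17850/(-5) - 13901/(2*(-131))) - (-340 - 14448)*(12897 - 6614) = (-17850*(-⅕) - 13901/(-262)) - (-14788)*6283 = (3570 - 13901*(-1/262)) - 1*(-92913004) = (3570 + 13901/262) + 92913004 = 949241/262 + 92913004 = 24344156289/262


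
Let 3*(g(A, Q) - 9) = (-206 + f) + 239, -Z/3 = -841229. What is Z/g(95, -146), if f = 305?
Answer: 7571061/365 ≈ 20743.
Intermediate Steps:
Z = 2523687 (Z = -3*(-841229) = 2523687)
g(A, Q) = 365/3 (g(A, Q) = 9 + ((-206 + 305) + 239)/3 = 9 + (99 + 239)/3 = 9 + (1/3)*338 = 9 + 338/3 = 365/3)
Z/g(95, -146) = 2523687/(365/3) = 2523687*(3/365) = 7571061/365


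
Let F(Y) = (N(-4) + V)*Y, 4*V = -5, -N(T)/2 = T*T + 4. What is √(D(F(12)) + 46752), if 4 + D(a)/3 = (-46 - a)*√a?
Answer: √(46740 + 4041*I*√55) ≈ 226.12 + 66.267*I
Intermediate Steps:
N(T) = -8 - 2*T² (N(T) = -2*(T*T + 4) = -2*(T² + 4) = -2*(4 + T²) = -8 - 2*T²)
V = -5/4 (V = (¼)*(-5) = -5/4 ≈ -1.2500)
F(Y) = -165*Y/4 (F(Y) = ((-8 - 2*(-4)²) - 5/4)*Y = ((-8 - 2*16) - 5/4)*Y = ((-8 - 32) - 5/4)*Y = (-40 - 5/4)*Y = -165*Y/4)
D(a) = -12 + 3*√a*(-46 - a) (D(a) = -12 + 3*((-46 - a)*√a) = -12 + 3*(√a*(-46 - a)) = -12 + 3*√a*(-46 - a))
√(D(F(12)) + 46752) = √((-12 - 138*3*I*√55 - 3*(-1485*I*√55)) + 46752) = √((-12 - 414*I*√55 - (-4455)*I*√55) + 46752) = √((-12 - 414*I*√55 + 4455*I*√55) + 46752) = √((-12 + 4041*I*√55) + 46752) = √(46740 + 4041*I*√55)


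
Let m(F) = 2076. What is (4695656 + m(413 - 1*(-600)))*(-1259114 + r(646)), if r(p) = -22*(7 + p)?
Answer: -5982467747360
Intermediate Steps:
r(p) = -154 - 22*p
(4695656 + m(413 - 1*(-600)))*(-1259114 + r(646)) = (4695656 + 2076)*(-1259114 + (-154 - 22*646)) = 4697732*(-1259114 + (-154 - 14212)) = 4697732*(-1259114 - 14366) = 4697732*(-1273480) = -5982467747360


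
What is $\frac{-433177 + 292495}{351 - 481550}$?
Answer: $\frac{140682}{481199} \approx 0.29236$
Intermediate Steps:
$\frac{-433177 + 292495}{351 - 481550} = - \frac{140682}{-481199} = \left(-140682\right) \left(- \frac{1}{481199}\right) = \frac{140682}{481199}$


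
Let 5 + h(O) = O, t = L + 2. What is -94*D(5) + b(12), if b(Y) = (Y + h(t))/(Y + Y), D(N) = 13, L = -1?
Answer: -3665/3 ≈ -1221.7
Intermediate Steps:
t = 1 (t = -1 + 2 = 1)
h(O) = -5 + O
b(Y) = (-4 + Y)/(2*Y) (b(Y) = (Y + (-5 + 1))/(Y + Y) = (Y - 4)/((2*Y)) = (-4 + Y)*(1/(2*Y)) = (-4 + Y)/(2*Y))
-94*D(5) + b(12) = -94*13 + (½)*(-4 + 12)/12 = -1222 + (½)*(1/12)*8 = -1222 + ⅓ = -3665/3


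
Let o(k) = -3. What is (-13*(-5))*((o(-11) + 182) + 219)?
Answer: 25870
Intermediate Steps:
(-13*(-5))*((o(-11) + 182) + 219) = (-13*(-5))*((-3 + 182) + 219) = 65*(179 + 219) = 65*398 = 25870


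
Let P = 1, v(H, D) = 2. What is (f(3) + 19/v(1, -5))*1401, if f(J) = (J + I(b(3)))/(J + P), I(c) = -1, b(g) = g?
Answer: 14010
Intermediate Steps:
f(J) = (-1 + J)/(1 + J) (f(J) = (J - 1)/(J + 1) = (-1 + J)/(1 + J))
(f(3) + 19/v(1, -5))*1401 = ((-1 + 3)/(1 + 3) + 19/2)*1401 = (2/4 + 19*(½))*1401 = ((¼)*2 + 19/2)*1401 = (½ + 19/2)*1401 = 10*1401 = 14010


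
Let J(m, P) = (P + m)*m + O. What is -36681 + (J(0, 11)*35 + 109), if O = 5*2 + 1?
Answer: -36187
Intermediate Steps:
O = 11 (O = 10 + 1 = 11)
J(m, P) = 11 + m*(P + m) (J(m, P) = (P + m)*m + 11 = m*(P + m) + 11 = 11 + m*(P + m))
-36681 + (J(0, 11)*35 + 109) = -36681 + ((11 + 0² + 11*0)*35 + 109) = -36681 + ((11 + 0 + 0)*35 + 109) = -36681 + (11*35 + 109) = -36681 + (385 + 109) = -36681 + 494 = -36187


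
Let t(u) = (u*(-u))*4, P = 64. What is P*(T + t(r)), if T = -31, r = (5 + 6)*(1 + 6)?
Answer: -1519808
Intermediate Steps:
r = 77 (r = 11*7 = 77)
t(u) = -4*u² (t(u) = -u²*4 = -4*u²)
P*(T + t(r)) = 64*(-31 - 4*77²) = 64*(-31 - 4*5929) = 64*(-31 - 23716) = 64*(-23747) = -1519808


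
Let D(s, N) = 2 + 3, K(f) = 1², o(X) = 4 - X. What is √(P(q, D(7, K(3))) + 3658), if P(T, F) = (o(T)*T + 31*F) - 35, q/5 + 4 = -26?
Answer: I*√19322 ≈ 139.0*I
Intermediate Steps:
q = -150 (q = -20 + 5*(-26) = -20 - 130 = -150)
K(f) = 1
D(s, N) = 5
P(T, F) = -35 + 31*F + T*(4 - T) (P(T, F) = ((4 - T)*T + 31*F) - 35 = (T*(4 - T) + 31*F) - 35 = (31*F + T*(4 - T)) - 35 = -35 + 31*F + T*(4 - T))
√(P(q, D(7, K(3))) + 3658) = √((-35 + 31*5 - 1*(-150)*(-4 - 150)) + 3658) = √((-35 + 155 - 1*(-150)*(-154)) + 3658) = √((-35 + 155 - 23100) + 3658) = √(-22980 + 3658) = √(-19322) = I*√19322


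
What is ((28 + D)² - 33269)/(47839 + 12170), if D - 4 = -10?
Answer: -395/723 ≈ -0.54633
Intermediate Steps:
D = -6 (D = 4 - 10 = -6)
((28 + D)² - 33269)/(47839 + 12170) = ((28 - 6)² - 33269)/(47839 + 12170) = (22² - 33269)/60009 = (484 - 33269)*(1/60009) = -32785*1/60009 = -395/723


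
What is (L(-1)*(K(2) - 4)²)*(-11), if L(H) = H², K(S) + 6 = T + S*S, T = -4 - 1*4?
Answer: -2156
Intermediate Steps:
T = -8 (T = -4 - 4 = -8)
K(S) = -14 + S² (K(S) = -6 + (-8 + S*S) = -6 + (-8 + S²) = -14 + S²)
(L(-1)*(K(2) - 4)²)*(-11) = ((-1)²*((-14 + 2²) - 4)²)*(-11) = (1*((-14 + 4) - 4)²)*(-11) = (1*(-10 - 4)²)*(-11) = (1*(-14)²)*(-11) = (1*196)*(-11) = 196*(-11) = -2156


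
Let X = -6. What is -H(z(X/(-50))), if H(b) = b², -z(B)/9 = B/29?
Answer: -729/525625 ≈ -0.0013869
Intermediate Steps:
z(B) = -9*B/29
-H(z(X/(-50))) = -(-(-54)/(29*(-50)))² = -(-(-54)*(-1)/(29*50))² = -(-9/29*3/25)² = -(-27/725)² = -1*729/525625 = -729/525625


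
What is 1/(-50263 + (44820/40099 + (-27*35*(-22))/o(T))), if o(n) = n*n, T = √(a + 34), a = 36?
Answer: -40099/2003541814 ≈ -2.0014e-5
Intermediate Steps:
T = √70 (T = √(36 + 34) = √70 ≈ 8.3666)
o(n) = n²
1/(-50263 + (44820/40099 + (-27*35*(-22))/o(T))) = 1/(-50263 + (44820/40099 + (-27*35*(-22))/((√70)²))) = 1/(-50263 + (44820*(1/40099) - 945*(-22)/70)) = 1/(-50263 + (44820/40099 + 20790*(1/70))) = 1/(-50263 + (44820/40099 + 297)) = 1/(-50263 + 11954223/40099) = 1/(-2003541814/40099) = -40099/2003541814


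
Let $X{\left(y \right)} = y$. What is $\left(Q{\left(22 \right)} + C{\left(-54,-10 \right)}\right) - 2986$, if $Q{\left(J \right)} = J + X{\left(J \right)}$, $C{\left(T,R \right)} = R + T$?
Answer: $-3006$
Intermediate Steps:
$Q{\left(J \right)} = 2 J$ ($Q{\left(J \right)} = J + J = 2 J$)
$\left(Q{\left(22 \right)} + C{\left(-54,-10 \right)}\right) - 2986 = \left(2 \cdot 22 - 64\right) - 2986 = \left(44 - 64\right) - 2986 = -20 - 2986 = -3006$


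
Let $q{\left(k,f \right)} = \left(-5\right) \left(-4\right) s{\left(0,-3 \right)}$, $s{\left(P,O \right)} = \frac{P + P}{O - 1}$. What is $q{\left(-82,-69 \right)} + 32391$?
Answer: $32391$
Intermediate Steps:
$s{\left(P,O \right)} = \frac{2 P}{-1 + O}$
$q{\left(k,f \right)} = 0$ ($q{\left(k,f \right)} = \left(-5\right) \left(-4\right) 2 \cdot 0 \frac{1}{-1 - 3} = 20 \cdot 2 \cdot 0 \frac{1}{-4} = 20 \cdot 2 \cdot 0 \left(- \frac{1}{4}\right) = 20 \cdot 0 = 0$)
$q{\left(-82,-69 \right)} + 32391 = 0 + 32391 = 32391$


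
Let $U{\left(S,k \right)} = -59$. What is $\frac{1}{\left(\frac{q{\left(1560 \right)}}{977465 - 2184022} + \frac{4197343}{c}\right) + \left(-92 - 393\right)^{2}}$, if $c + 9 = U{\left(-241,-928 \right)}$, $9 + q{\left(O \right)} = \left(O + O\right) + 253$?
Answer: $\frac{82045876}{14234907375297} \approx 5.7637 \cdot 10^{-6}$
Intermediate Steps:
$q{\left(O \right)} = 244 + 2 O$ ($q{\left(O \right)} = -9 + \left(\left(O + O\right) + 253\right) = -9 + \left(2 O + 253\right) = -9 + \left(253 + 2 O\right) = 244 + 2 O$)
$c = -68$ ($c = -9 - 59 = -68$)
$\frac{1}{\left(\frac{q{\left(1560 \right)}}{977465 - 2184022} + \frac{4197343}{c}\right) + \left(-92 - 393\right)^{2}} = \frac{1}{\left(\frac{244 + 2 \cdot 1560}{977465 - 2184022} + \frac{4197343}{-68}\right) + \left(-92 - 393\right)^{2}} = \frac{1}{\left(\frac{244 + 3120}{977465 - 2184022} + 4197343 \left(- \frac{1}{68}\right)\right) + \left(-485\right)^{2}} = \frac{1}{\left(\frac{3364}{-1206557} - \frac{4197343}{68}\right) + 235225} = \frac{1}{\left(3364 \left(- \frac{1}{1206557}\right) - \frac{4197343}{68}\right) + 235225} = \frac{1}{\left(- \frac{3364}{1206557} - \frac{4197343}{68}\right) + 235225} = \frac{1}{- \frac{5064333806803}{82045876} + 235225} = \frac{1}{\frac{14234907375297}{82045876}} = \frac{82045876}{14234907375297}$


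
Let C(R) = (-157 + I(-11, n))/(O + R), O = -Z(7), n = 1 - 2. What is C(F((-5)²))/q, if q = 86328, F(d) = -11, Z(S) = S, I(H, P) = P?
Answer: 79/776952 ≈ 0.00010168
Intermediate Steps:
n = -1
O = -7 (O = -1*7 = -7)
C(R) = -158/(-7 + R) (C(R) = (-157 - 1)/(-7 + R) = -158/(-7 + R))
C(F((-5)²))/q = -158/(-7 - 11)/86328 = -158/(-18)*(1/86328) = -158*(-1/18)*(1/86328) = (79/9)*(1/86328) = 79/776952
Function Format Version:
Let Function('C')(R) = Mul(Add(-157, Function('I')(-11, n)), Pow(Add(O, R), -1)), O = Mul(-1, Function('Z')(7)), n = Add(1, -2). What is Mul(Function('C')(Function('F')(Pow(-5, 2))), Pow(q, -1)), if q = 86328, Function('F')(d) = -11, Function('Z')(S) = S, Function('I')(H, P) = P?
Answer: Rational(79, 776952) ≈ 0.00010168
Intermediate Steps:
n = -1
O = -7 (O = Mul(-1, 7) = -7)
Function('C')(R) = Mul(-158, Pow(Add(-7, R), -1)) (Function('C')(R) = Mul(Add(-157, -1), Pow(Add(-7, R), -1)) = Mul(-158, Pow(Add(-7, R), -1)))
Mul(Function('C')(Function('F')(Pow(-5, 2))), Pow(q, -1)) = Mul(Mul(-158, Pow(Add(-7, -11), -1)), Pow(86328, -1)) = Mul(Mul(-158, Pow(-18, -1)), Rational(1, 86328)) = Mul(Mul(-158, Rational(-1, 18)), Rational(1, 86328)) = Mul(Rational(79, 9), Rational(1, 86328)) = Rational(79, 776952)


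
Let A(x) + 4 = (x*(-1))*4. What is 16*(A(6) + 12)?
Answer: -256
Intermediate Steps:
A(x) = -4 - 4*x (A(x) = -4 + (x*(-1))*4 = -4 - x*4 = -4 - 4*x)
16*(A(6) + 12) = 16*((-4 - 4*6) + 12) = 16*((-4 - 24) + 12) = 16*(-28 + 12) = 16*(-16) = -256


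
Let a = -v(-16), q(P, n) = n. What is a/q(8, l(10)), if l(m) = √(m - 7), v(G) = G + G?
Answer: 32*√3/3 ≈ 18.475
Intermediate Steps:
v(G) = 2*G
l(m) = √(-7 + m)
a = 32 (a = -2*(-16) = -1*(-32) = 32)
a/q(8, l(10)) = 32/(√(-7 + 10)) = 32/(√3) = 32*(√3/3) = 32*√3/3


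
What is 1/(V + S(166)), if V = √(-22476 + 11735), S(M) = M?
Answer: 166/38297 - I*√10741/38297 ≈ 0.0043345 - 0.0027062*I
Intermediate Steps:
V = I*√10741 (V = √(-10741) = I*√10741 ≈ 103.64*I)
1/(V + S(166)) = 1/(I*√10741 + 166) = 1/(166 + I*√10741)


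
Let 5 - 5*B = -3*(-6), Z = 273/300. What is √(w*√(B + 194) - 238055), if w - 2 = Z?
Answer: √(-595137500 + 1455*√4785)/50 ≈ 487.87*I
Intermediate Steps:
Z = 91/100 (Z = 273*(1/300) = 91/100 ≈ 0.91000)
B = -13/5 (B = 1 - (-3)*(-6)/5 = 1 - ⅕*18 = 1 - 18/5 = -13/5 ≈ -2.6000)
w = 291/100 (w = 2 + 91/100 = 291/100 ≈ 2.9100)
√(w*√(B + 194) - 238055) = √(291*√(-13/5 + 194)/100 - 238055) = √(291*√(957/5)/100 - 238055) = √(291*(√4785/5)/100 - 238055) = √(291*√4785/500 - 238055) = √(-238055 + 291*√4785/500)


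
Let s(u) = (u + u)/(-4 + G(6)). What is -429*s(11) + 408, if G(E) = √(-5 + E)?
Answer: 3554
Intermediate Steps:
s(u) = -2*u/3 (s(u) = (u + u)/(-4 + √(-5 + 6)) = (2*u)/(-4 + √1) = (2*u)/(-4 + 1) = (2*u)/(-3) = (2*u)*(-⅓) = -2*u/3)
-429*s(11) + 408 = -(-286)*11 + 408 = -429*(-22/3) + 408 = 3146 + 408 = 3554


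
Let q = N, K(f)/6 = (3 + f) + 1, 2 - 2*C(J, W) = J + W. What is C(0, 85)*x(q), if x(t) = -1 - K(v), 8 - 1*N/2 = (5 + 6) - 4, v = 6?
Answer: 5063/2 ≈ 2531.5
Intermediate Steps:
C(J, W) = 1 - J/2 - W/2 (C(J, W) = 1 - (J + W)/2 = 1 + (-J/2 - W/2) = 1 - J/2 - W/2)
K(f) = 24 + 6*f (K(f) = 6*((3 + f) + 1) = 6*(4 + f) = 24 + 6*f)
N = 2 (N = 16 - 2*((5 + 6) - 4) = 16 - 2*(11 - 4) = 16 - 2*7 = 16 - 14 = 2)
q = 2
x(t) = -61 (x(t) = -1 - (24 + 6*6) = -1 - (24 + 36) = -1 - 1*60 = -1 - 60 = -61)
C(0, 85)*x(q) = (1 - 1/2*0 - 1/2*85)*(-61) = (1 + 0 - 85/2)*(-61) = -83/2*(-61) = 5063/2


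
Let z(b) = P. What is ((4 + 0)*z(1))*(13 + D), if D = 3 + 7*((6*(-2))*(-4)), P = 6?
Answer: 8448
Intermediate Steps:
z(b) = 6
D = 339 (D = 3 + 7*(-12*(-4)) = 3 + 7*48 = 3 + 336 = 339)
((4 + 0)*z(1))*(13 + D) = ((4 + 0)*6)*(13 + 339) = (4*6)*352 = 24*352 = 8448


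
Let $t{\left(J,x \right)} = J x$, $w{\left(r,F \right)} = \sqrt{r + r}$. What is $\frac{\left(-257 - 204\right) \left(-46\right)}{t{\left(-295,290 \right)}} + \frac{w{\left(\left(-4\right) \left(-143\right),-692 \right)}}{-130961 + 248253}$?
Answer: $- \frac{10603}{42775} + \frac{\sqrt{286}}{58646} \approx -0.24759$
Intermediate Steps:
$w{\left(r,F \right)} = \sqrt{2} \sqrt{r}$ ($w{\left(r,F \right)} = \sqrt{2 r} = \sqrt{2} \sqrt{r}$)
$\frac{\left(-257 - 204\right) \left(-46\right)}{t{\left(-295,290 \right)}} + \frac{w{\left(\left(-4\right) \left(-143\right),-692 \right)}}{-130961 + 248253} = \frac{\left(-257 - 204\right) \left(-46\right)}{\left(-295\right) 290} + \frac{\sqrt{2} \sqrt{\left(-4\right) \left(-143\right)}}{-130961 + 248253} = \frac{\left(-461\right) \left(-46\right)}{-85550} + \frac{\sqrt{2} \sqrt{572}}{117292} = 21206 \left(- \frac{1}{85550}\right) + \sqrt{2} \cdot 2 \sqrt{143} \cdot \frac{1}{117292} = - \frac{10603}{42775} + 2 \sqrt{286} \cdot \frac{1}{117292} = - \frac{10603}{42775} + \frac{\sqrt{286}}{58646}$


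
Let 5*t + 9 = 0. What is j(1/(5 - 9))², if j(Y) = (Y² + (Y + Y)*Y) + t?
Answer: 16641/6400 ≈ 2.6002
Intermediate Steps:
t = -9/5 (t = -9/5 + (⅕)*0 = -9/5 + 0 = -9/5 ≈ -1.8000)
j(Y) = -9/5 + 3*Y² (j(Y) = (Y² + (Y + Y)*Y) - 9/5 = (Y² + (2*Y)*Y) - 9/5 = (Y² + 2*Y²) - 9/5 = 3*Y² - 9/5 = -9/5 + 3*Y²)
j(1/(5 - 9))² = (-9/5 + 3*(1/(5 - 9))²)² = (-9/5 + 3*(1/(-4))²)² = (-9/5 + 3*(-¼)²)² = (-9/5 + 3*(1/16))² = (-9/5 + 3/16)² = (-129/80)² = 16641/6400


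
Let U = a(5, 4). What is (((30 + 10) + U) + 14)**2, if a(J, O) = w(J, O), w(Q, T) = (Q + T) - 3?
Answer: 3600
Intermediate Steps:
w(Q, T) = -3 + Q + T
a(J, O) = -3 + J + O
U = 6 (U = -3 + 5 + 4 = 6)
(((30 + 10) + U) + 14)**2 = (((30 + 10) + 6) + 14)**2 = ((40 + 6) + 14)**2 = (46 + 14)**2 = 60**2 = 3600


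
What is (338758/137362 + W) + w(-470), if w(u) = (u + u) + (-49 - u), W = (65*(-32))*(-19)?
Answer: 2678797060/68681 ≈ 39003.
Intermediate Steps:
W = 39520 (W = -2080*(-19) = 39520)
w(u) = -49 + u (w(u) = 2*u + (-49 - u) = -49 + u)
(338758/137362 + W) + w(-470) = (338758/137362 + 39520) + (-49 - 470) = (338758*(1/137362) + 39520) - 519 = (169379/68681 + 39520) - 519 = 2714442499/68681 - 519 = 2678797060/68681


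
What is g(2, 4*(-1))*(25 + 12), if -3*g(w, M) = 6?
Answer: -74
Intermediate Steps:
g(w, M) = -2 (g(w, M) = -⅓*6 = -2)
g(2, 4*(-1))*(25 + 12) = -2*(25 + 12) = -2*37 = -74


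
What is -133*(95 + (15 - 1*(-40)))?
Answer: -19950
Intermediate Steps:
-133*(95 + (15 - 1*(-40))) = -133*(95 + (15 + 40)) = -133*(95 + 55) = -133*150 = -19950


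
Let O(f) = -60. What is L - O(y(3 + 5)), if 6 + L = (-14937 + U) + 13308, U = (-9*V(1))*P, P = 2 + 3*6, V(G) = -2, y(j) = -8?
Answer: -1215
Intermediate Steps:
P = 20 (P = 2 + 18 = 20)
U = 360 (U = -9*(-2)*20 = 18*20 = 360)
L = -1275 (L = -6 + ((-14937 + 360) + 13308) = -6 + (-14577 + 13308) = -6 - 1269 = -1275)
L - O(y(3 + 5)) = -1275 - 1*(-60) = -1275 + 60 = -1215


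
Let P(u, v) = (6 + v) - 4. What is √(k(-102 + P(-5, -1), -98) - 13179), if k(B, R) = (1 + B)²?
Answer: 17*I*√11 ≈ 56.383*I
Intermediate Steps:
P(u, v) = 2 + v
√(k(-102 + P(-5, -1), -98) - 13179) = √((1 + (-102 + (2 - 1)))² - 13179) = √((1 + (-102 + 1))² - 13179) = √((1 - 101)² - 13179) = √((-100)² - 13179) = √(10000 - 13179) = √(-3179) = 17*I*√11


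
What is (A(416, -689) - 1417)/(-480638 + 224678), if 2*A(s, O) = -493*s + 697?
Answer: 1535/3792 ≈ 0.40480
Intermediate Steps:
A(s, O) = 697/2 - 493*s/2 (A(s, O) = (-493*s + 697)/2 = (697 - 493*s)/2 = 697/2 - 493*s/2)
(A(416, -689) - 1417)/(-480638 + 224678) = ((697/2 - 493/2*416) - 1417)/(-480638 + 224678) = ((697/2 - 102544) - 1417)/(-255960) = (-204391/2 - 1417)*(-1/255960) = -207225/2*(-1/255960) = 1535/3792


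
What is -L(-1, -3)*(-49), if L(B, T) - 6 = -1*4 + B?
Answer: 49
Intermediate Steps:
L(B, T) = 2 + B (L(B, T) = 6 + (-1*4 + B) = 6 + (-4 + B) = 2 + B)
-L(-1, -3)*(-49) = -(2 - 1)*(-49) = -(-49) = -1*(-49) = 49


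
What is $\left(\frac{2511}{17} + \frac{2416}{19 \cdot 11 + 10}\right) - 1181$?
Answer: $- \frac{3805882}{3723} \approx -1022.3$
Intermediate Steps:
$\left(\frac{2511}{17} + \frac{2416}{19 \cdot 11 + 10}\right) - 1181 = \left(2511 \cdot \frac{1}{17} + \frac{2416}{209 + 10}\right) - 1181 = \left(\frac{2511}{17} + \frac{2416}{219}\right) - 1181 = \frac{590981}{3723} - 1181 = - \frac{3805882}{3723}$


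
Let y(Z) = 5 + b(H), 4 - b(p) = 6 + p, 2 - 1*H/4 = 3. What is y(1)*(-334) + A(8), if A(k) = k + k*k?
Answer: -2266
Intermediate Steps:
H = -4 (H = 8 - 4*3 = 8 - 12 = -4)
b(p) = -2 - p (b(p) = 4 - (6 + p) = 4 + (-6 - p) = -2 - p)
y(Z) = 7 (y(Z) = 5 + (-2 - 1*(-4)) = 5 + (-2 + 4) = 5 + 2 = 7)
A(k) = k + k²
y(1)*(-334) + A(8) = 7*(-334) + 8*(1 + 8) = -2338 + 8*9 = -2338 + 72 = -2266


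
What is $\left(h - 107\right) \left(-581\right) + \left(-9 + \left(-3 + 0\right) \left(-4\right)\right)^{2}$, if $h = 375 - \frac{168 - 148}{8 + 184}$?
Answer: $- \frac{7470647}{48} \approx -1.5564 \cdot 10^{5}$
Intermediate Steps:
$h = \frac{17995}{48}$ ($h = 375 - \frac{20}{192} = 375 - 20 \cdot \frac{1}{192} = 375 - \frac{5}{48} = \frac{17995}{48} \approx 374.9$)
$\left(h - 107\right) \left(-581\right) + \left(-9 + \left(-3 + 0\right) \left(-4\right)\right)^{2} = \left(\frac{17995}{48} - 107\right) \left(-581\right) + \left(-9 + \left(-3 + 0\right) \left(-4\right)\right)^{2} = \frac{12859}{48} \left(-581\right) + \left(-9 - -12\right)^{2} = - \frac{7471079}{48} + \left(-9 + 12\right)^{2} = - \frac{7471079}{48} + 3^{2} = - \frac{7471079}{48} + 9 = - \frac{7470647}{48}$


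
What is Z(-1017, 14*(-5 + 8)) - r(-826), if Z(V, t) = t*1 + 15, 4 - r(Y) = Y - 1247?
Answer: -2020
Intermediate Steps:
r(Y) = 1251 - Y (r(Y) = 4 - (Y - 1247) = 4 - (-1247 + Y) = 4 + (1247 - Y) = 1251 - Y)
Z(V, t) = 15 + t (Z(V, t) = t + 15 = 15 + t)
Z(-1017, 14*(-5 + 8)) - r(-826) = (15 + 14*(-5 + 8)) - (1251 - 1*(-826)) = (15 + 14*3) - (1251 + 826) = (15 + 42) - 1*2077 = 57 - 2077 = -2020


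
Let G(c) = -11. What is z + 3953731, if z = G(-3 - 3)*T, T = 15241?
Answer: 3786080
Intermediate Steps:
z = -167651 (z = -11*15241 = -167651)
z + 3953731 = -167651 + 3953731 = 3786080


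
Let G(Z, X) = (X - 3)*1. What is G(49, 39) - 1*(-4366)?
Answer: 4402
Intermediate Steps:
G(Z, X) = -3 + X (G(Z, X) = (-3 + X)*1 = -3 + X)
G(49, 39) - 1*(-4366) = (-3 + 39) - 1*(-4366) = 36 + 4366 = 4402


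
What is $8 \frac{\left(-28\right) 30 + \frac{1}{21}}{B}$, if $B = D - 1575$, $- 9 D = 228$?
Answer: $\frac{141112}{33607} \approx 4.1989$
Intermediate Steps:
$D = - \frac{76}{3}$ ($D = \left(- \frac{1}{9}\right) 228 = - \frac{76}{3} \approx -25.333$)
$B = - \frac{4801}{3}$ ($B = - \frac{76}{3} - 1575 = - \frac{4801}{3} \approx -1600.3$)
$8 \frac{\left(-28\right) 30 + \frac{1}{21}}{B} = 8 \frac{\left(-28\right) 30 + \frac{1}{21}}{- \frac{4801}{3}} = 8 \left(-840 + \frac{1}{21}\right) \left(- \frac{3}{4801}\right) = 8 \left(\left(- \frac{17639}{21}\right) \left(- \frac{3}{4801}\right)\right) = 8 \cdot \frac{17639}{33607} = \frac{141112}{33607}$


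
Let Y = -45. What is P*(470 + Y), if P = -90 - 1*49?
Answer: -59075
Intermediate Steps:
P = -139 (P = -90 - 49 = -139)
P*(470 + Y) = -139*(470 - 45) = -139*425 = -59075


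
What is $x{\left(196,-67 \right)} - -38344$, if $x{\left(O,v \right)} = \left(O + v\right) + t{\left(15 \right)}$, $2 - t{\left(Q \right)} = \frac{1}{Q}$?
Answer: $\frac{577124}{15} \approx 38475.0$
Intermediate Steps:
$t{\left(Q \right)} = 2 - \frac{1}{Q}$
$x{\left(O,v \right)} = \frac{29}{15} + O + v$ ($x{\left(O,v \right)} = \left(O + v\right) + \left(2 - \frac{1}{15}\right) = \left(O + v\right) + \frac{29}{15} = \frac{29}{15} + O + v$)
$x{\left(196,-67 \right)} - -38344 = \left(\frac{29}{15} + 196 - 67\right) - -38344 = \frac{1964}{15} + 38344 = \frac{577124}{15}$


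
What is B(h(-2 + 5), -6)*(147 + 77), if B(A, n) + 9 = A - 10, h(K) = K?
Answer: -3584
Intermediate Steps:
B(A, n) = -19 + A (B(A, n) = -9 + (A - 10) = -9 + (-10 + A) = -19 + A)
B(h(-2 + 5), -6)*(147 + 77) = (-19 + (-2 + 5))*(147 + 77) = (-19 + 3)*224 = -16*224 = -3584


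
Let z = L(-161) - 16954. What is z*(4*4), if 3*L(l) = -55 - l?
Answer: -812096/3 ≈ -2.7070e+5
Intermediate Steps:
L(l) = -55/3 - l/3 (L(l) = (-55 - l)/3 = -55/3 - l/3)
z = -50756/3 (z = (-55/3 - ⅓*(-161)) - 16954 = (-55/3 + 161/3) - 16954 = 106/3 - 16954 = -50756/3 ≈ -16919.)
z*(4*4) = -203024*4/3 = -50756/3*16 = -812096/3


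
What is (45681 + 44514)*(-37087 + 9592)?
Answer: -2479911525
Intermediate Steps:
(45681 + 44514)*(-37087 + 9592) = 90195*(-27495) = -2479911525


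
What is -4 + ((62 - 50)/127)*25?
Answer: -208/127 ≈ -1.6378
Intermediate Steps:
-4 + ((62 - 50)/127)*25 = -4 + (12*(1/127))*25 = -4 + (12/127)*25 = -4 + 300/127 = -208/127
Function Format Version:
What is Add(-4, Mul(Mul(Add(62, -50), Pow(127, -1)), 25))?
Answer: Rational(-208, 127) ≈ -1.6378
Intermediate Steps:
Add(-4, Mul(Mul(Add(62, -50), Pow(127, -1)), 25)) = Add(-4, Mul(Mul(12, Rational(1, 127)), 25)) = Add(-4, Mul(Rational(12, 127), 25)) = Add(-4, Rational(300, 127)) = Rational(-208, 127)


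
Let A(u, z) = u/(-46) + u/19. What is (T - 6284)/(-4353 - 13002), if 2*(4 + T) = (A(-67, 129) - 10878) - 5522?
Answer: 25326833/30336540 ≈ 0.83486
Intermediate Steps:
A(u, z) = 27*u/874 (A(u, z) = u*(-1/46) + u*(1/19) = -u/46 + u/19 = 27*u/874)
T = -14342401/1748 (T = -4 + (((27/874)*(-67) - 10878) - 5522)/2 = -4 + ((-1809/874 - 10878) - 5522)/2 = -4 + (-9509181/874 - 5522)/2 = -4 + (½)*(-14335409/874) = -4 - 14335409/1748 = -14342401/1748 ≈ -8205.0)
(T - 6284)/(-4353 - 13002) = (-14342401/1748 - 6284)/(-4353 - 13002) = -25326833/1748/(-17355) = -25326833/1748*(-1/17355) = 25326833/30336540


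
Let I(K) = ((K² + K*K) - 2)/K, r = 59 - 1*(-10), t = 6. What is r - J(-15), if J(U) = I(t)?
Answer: 172/3 ≈ 57.333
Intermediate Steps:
r = 69 (r = 59 + 10 = 69)
I(K) = (-2 + 2*K²)/K (I(K) = ((K² + K²) - 2)/K = (2*K² - 2)/K = (-2 + 2*K²)/K)
J(U) = 35/3 (J(U) = -2/6 + 2*6 = -2*⅙ + 12 = -⅓ + 12 = 35/3)
r - J(-15) = 69 - 1*35/3 = 69 - 35/3 = 172/3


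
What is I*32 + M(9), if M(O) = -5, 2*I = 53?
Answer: 843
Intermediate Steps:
I = 53/2 (I = (½)*53 = 53/2 ≈ 26.500)
I*32 + M(9) = (53/2)*32 - 5 = 848 - 5 = 843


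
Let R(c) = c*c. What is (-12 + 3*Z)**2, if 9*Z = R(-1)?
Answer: 1225/9 ≈ 136.11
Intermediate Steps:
R(c) = c**2
Z = 1/9 (Z = (1/9)*(-1)**2 = (1/9)*1 = 1/9 ≈ 0.11111)
(-12 + 3*Z)**2 = (-12 + 3*(1/9))**2 = (-12 + 1/3)**2 = (-35/3)**2 = 1225/9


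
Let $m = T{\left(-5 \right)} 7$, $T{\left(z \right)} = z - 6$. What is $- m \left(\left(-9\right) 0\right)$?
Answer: $0$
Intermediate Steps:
$T{\left(z \right)} = -6 + z$ ($T{\left(z \right)} = z - 6 = -6 + z$)
$m = -77$ ($m = \left(-6 - 5\right) 7 = \left(-11\right) 7 = -77$)
$- m \left(\left(-9\right) 0\right) = \left(-1\right) \left(-77\right) \left(\left(-9\right) 0\right) = 77 \cdot 0 = 0$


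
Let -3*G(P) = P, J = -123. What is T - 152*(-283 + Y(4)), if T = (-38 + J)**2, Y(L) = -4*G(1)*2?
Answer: 205595/3 ≈ 68532.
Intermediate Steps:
G(P) = -P/3
Y(L) = 8/3 (Y(L) = -(-4)/3*2 = -4*(-1/3)*2 = (4/3)*2 = 8/3)
T = 25921 (T = (-38 - 123)**2 = (-161)**2 = 25921)
T - 152*(-283 + Y(4)) = 25921 - 152*(-283 + 8/3) = 25921 - 152*(-841/3) = 25921 + 127832/3 = 205595/3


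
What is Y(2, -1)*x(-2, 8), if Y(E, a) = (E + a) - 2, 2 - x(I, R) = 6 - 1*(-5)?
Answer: 9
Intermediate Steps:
x(I, R) = -9 (x(I, R) = 2 - (6 - 1*(-5)) = 2 - (6 + 5) = 2 - 1*11 = 2 - 11 = -9)
Y(E, a) = -2 + E + a
Y(2, -1)*x(-2, 8) = (-2 + 2 - 1)*(-9) = -1*(-9) = 9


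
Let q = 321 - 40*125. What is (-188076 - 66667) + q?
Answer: -259422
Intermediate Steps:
q = -4679 (q = 321 - 5000 = -4679)
(-188076 - 66667) + q = (-188076 - 66667) - 4679 = -254743 - 4679 = -259422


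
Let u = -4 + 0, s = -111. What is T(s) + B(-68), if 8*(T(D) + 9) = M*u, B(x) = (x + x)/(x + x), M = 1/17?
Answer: -273/34 ≈ -8.0294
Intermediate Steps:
u = -4
M = 1/17 ≈ 0.058824
B(x) = 1 (B(x) = (2*x)/((2*x)) = (2*x)*(1/(2*x)) = 1)
T(D) = -307/34 (T(D) = -9 + ((1/17)*(-4))/8 = -9 + (⅛)*(-4/17) = -9 - 1/34 = -307/34)
T(s) + B(-68) = -307/34 + 1 = -273/34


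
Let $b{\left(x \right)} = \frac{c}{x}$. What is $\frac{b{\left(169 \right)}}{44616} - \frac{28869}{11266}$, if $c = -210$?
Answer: $- \frac{18139802353}{7078900972} \approx -2.5625$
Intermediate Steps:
$b{\left(x \right)} = - \frac{210}{x}$
$\frac{b{\left(169 \right)}}{44616} - \frac{28869}{11266} = \frac{\left(-210\right) \frac{1}{169}}{44616} - \frac{28869}{11266} = \left(-210\right) \frac{1}{169} \cdot \frac{1}{44616} - \frac{28869}{11266} = \left(- \frac{210}{169}\right) \frac{1}{44616} - \frac{28869}{11266} = - \frac{35}{1256684} - \frac{28869}{11266} = - \frac{18139802353}{7078900972}$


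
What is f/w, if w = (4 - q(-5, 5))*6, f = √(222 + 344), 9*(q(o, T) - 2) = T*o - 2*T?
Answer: 3*√566/106 ≈ 0.67332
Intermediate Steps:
q(o, T) = 2 - 2*T/9 + T*o/9 (q(o, T) = 2 + (T*o - 2*T)/9 = 2 + (-2*T + T*o)/9 = 2 + (-2*T/9 + T*o/9) = 2 - 2*T/9 + T*o/9)
f = √566 ≈ 23.791
w = 106/3 (w = (4 - (2 - 2/9*5 + (⅑)*5*(-5)))*6 = (4 - (2 - 10/9 - 25/9))*6 = (4 - 1*(-17/9))*6 = (4 + 17/9)*6 = (53/9)*6 = 106/3 ≈ 35.333)
f/w = √566/(106/3) = √566*(3/106) = 3*√566/106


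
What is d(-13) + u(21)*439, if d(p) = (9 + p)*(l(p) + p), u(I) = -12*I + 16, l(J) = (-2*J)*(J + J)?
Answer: -100848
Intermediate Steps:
l(J) = -4*J² (l(J) = (-2*J)*(2*J) = -4*J²)
u(I) = 16 - 12*I
d(p) = (9 + p)*(p - 4*p²) (d(p) = (9 + p)*(-4*p² + p) = (9 + p)*(p - 4*p²))
d(-13) + u(21)*439 = -13*(9 - 35*(-13) - 4*(-13)²) + (16 - 12*21)*439 = -13*(9 + 455 - 4*169) + (16 - 252)*439 = -13*(9 + 455 - 676) - 236*439 = -13*(-212) - 103604 = 2756 - 103604 = -100848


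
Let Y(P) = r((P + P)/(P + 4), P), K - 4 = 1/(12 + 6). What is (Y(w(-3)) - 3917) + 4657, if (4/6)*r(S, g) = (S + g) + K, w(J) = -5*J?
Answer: 175777/228 ≈ 770.95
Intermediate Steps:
K = 73/18 (K = 4 + 1/(12 + 6) = 4 + 1/18 = 73/18 ≈ 4.0556)
r(S, g) = 73/12 + 3*S/2 + 3*g/2 (r(S, g) = 3*((S + g) + 73/18)/2 = 3*(73/18 + S + g)/2 = 73/12 + 3*S/2 + 3*g/2)
Y(P) = 73/12 + 3*P/2 + 3*P/(4 + P) (Y(P) = 73/12 + 3*((P + P)/(P + 4))/2 + 3*P/2 = 73/12 + 3*((2*P)/(4 + P))/2 + 3*P/2 = 73/12 + 3*(2*P/(4 + P))/2 + 3*P/2 = 73/12 + 3*P/(4 + P) + 3*P/2 = 73/12 + 3*P/2 + 3*P/(4 + P))
(Y(w(-3)) - 3917) + 4657 = ((292 + 18*(-5*(-3))**2 + 181*(-5*(-3)))/(12*(4 - 5*(-3))) - 3917) + 4657 = ((292 + 18*15**2 + 181*15)/(12*(4 + 15)) - 3917) + 4657 = ((1/12)*(292 + 18*225 + 2715)/19 - 3917) + 4657 = ((1/12)*(1/19)*(292 + 4050 + 2715) - 3917) + 4657 = ((1/12)*(1/19)*7057 - 3917) + 4657 = (7057/228 - 3917) + 4657 = -886019/228 + 4657 = 175777/228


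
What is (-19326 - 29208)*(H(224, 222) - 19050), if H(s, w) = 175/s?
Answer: 14792556525/16 ≈ 9.2453e+8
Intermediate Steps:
(-19326 - 29208)*(H(224, 222) - 19050) = (-19326 - 29208)*(175/224 - 19050) = -48534*(175*(1/224) - 19050) = -48534*(25/32 - 19050) = -48534*(-609575/32) = 14792556525/16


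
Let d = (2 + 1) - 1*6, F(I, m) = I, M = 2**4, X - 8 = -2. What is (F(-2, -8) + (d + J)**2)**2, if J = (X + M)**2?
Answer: 53526986881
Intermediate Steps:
X = 6 (X = 8 - 2 = 6)
M = 16
J = 484 (J = (6 + 16)**2 = 22**2 = 484)
d = -3 (d = 3 - 6 = -3)
(F(-2, -8) + (d + J)**2)**2 = (-2 + (-3 + 484)**2)**2 = (-2 + 481**2)**2 = (-2 + 231361)**2 = 231359**2 = 53526986881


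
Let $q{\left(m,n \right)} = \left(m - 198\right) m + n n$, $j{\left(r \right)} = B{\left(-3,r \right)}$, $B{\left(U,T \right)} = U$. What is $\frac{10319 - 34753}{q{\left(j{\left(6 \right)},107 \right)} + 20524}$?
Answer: $- \frac{12217}{16288} \approx -0.75006$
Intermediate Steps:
$j{\left(r \right)} = -3$
$q{\left(m,n \right)} = n^{2} + m \left(-198 + m\right)$ ($q{\left(m,n \right)} = \left(-198 + m\right) m + n^{2} = m \left(-198 + m\right) + n^{2} = n^{2} + m \left(-198 + m\right)$)
$\frac{10319 - 34753}{q{\left(j{\left(6 \right)},107 \right)} + 20524} = \frac{10319 - 34753}{\left(\left(-3\right)^{2} + 107^{2} - -594\right) + 20524} = - \frac{24434}{\left(9 + 11449 + 594\right) + 20524} = - \frac{24434}{12052 + 20524} = - \frac{24434}{32576} = \left(-24434\right) \frac{1}{32576} = - \frac{12217}{16288}$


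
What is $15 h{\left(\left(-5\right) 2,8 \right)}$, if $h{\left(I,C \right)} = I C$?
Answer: $-1200$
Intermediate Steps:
$h{\left(I,C \right)} = C I$
$15 h{\left(\left(-5\right) 2,8 \right)} = 15 \cdot 8 \left(\left(-5\right) 2\right) = 15 \cdot 8 \left(-10\right) = 15 \left(-80\right) = -1200$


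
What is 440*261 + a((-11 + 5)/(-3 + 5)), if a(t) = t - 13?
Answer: 114824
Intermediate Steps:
a(t) = -13 + t
440*261 + a((-11 + 5)/(-3 + 5)) = 440*261 + (-13 + (-11 + 5)/(-3 + 5)) = 114840 + (-13 - 6/2) = 114840 + (-13 - 6*½) = 114840 + (-13 - 3) = 114840 - 16 = 114824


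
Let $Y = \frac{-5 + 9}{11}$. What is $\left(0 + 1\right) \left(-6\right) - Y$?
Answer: $- \frac{70}{11} \approx -6.3636$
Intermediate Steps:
$Y = \frac{4}{11}$ ($Y = \frac{1}{11} \cdot 4 = \frac{4}{11} \approx 0.36364$)
$\left(0 + 1\right) \left(-6\right) - Y = \left(0 + 1\right) \left(-6\right) - \frac{4}{11} = 1 \left(-6\right) - \frac{4}{11} = -6 - \frac{4}{11} = - \frac{70}{11}$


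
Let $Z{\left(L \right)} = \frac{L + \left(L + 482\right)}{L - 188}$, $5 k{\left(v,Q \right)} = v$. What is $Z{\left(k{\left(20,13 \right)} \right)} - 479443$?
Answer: $- \frac{44109001}{92} \approx -4.7945 \cdot 10^{5}$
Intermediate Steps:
$k{\left(v,Q \right)} = \frac{v}{5}$
$Z{\left(L \right)} = \frac{482 + 2 L}{-188 + L}$ ($Z{\left(L \right)} = \frac{L + \left(482 + L\right)}{-188 + L} = \frac{482 + 2 L}{-188 + L}$)
$Z{\left(k{\left(20,13 \right)} \right)} - 479443 = \frac{2 \left(241 + \frac{1}{5} \cdot 20\right)}{-188 + \frac{1}{5} \cdot 20} - 479443 = \frac{2 \left(241 + 4\right)}{-188 + 4} - 479443 = 2 \frac{1}{-184} \cdot 245 - 479443 = 2 \left(- \frac{1}{184}\right) 245 - 479443 = - \frac{245}{92} - 479443 = - \frac{44109001}{92}$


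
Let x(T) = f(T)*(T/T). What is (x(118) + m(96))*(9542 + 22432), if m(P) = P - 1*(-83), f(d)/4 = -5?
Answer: 5083866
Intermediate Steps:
f(d) = -20 (f(d) = 4*(-5) = -20)
m(P) = 83 + P (m(P) = P + 83 = 83 + P)
x(T) = -20 (x(T) = -20*T/T = -20*1 = -20)
(x(118) + m(96))*(9542 + 22432) = (-20 + (83 + 96))*(9542 + 22432) = (-20 + 179)*31974 = 159*31974 = 5083866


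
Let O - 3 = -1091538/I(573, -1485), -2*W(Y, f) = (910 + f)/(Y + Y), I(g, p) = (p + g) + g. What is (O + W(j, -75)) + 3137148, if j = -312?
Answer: 442867756787/141024 ≈ 3.1404e+6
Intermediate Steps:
I(g, p) = p + 2*g (I(g, p) = (g + p) + g = p + 2*g)
W(Y, f) = -(910 + f)/(4*Y) (W(Y, f) = -(910 + f)/(2*(Y + Y)) = -(910 + f)/(2*(2*Y)) = -(910 + f)*1/(2*Y)/2 = -(910 + f)/(4*Y))
O = 364185/113 (O = 3 - 1091538/(-1485 + 2*573) = 3 - 1091538/(-1485 + 1146) = 3 - 1091538/(-339) = 3 - 1091538*(-1/339) = 3 + 363846/113 = 364185/113 ≈ 3222.9)
(O + W(j, -75)) + 3137148 = (364185/113 + (¼)*(-910 - 1*(-75))/(-312)) + 3137148 = (364185/113 + (¼)*(-1/312)*(-910 + 75)) + 3137148 = (364185/113 + (¼)*(-1/312)*(-835)) + 3137148 = (364185/113 + 835/1248) + 3137148 = 454597235/141024 + 3137148 = 442867756787/141024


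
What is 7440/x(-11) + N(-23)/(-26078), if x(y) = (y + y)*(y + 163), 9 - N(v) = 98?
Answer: -12107669/5450302 ≈ -2.2215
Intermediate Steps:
N(v) = -89 (N(v) = 9 - 1*98 = 9 - 98 = -89)
x(y) = 2*y*(163 + y) (x(y) = (2*y)*(163 + y) = 2*y*(163 + y))
7440/x(-11) + N(-23)/(-26078) = 7440/((2*(-11)*(163 - 11))) - 89/(-26078) = 7440/((2*(-11)*152)) - 89*(-1/26078) = 7440/(-3344) + 89/26078 = 7440*(-1/3344) + 89/26078 = -465/209 + 89/26078 = -12107669/5450302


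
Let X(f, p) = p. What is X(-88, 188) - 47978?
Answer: -47790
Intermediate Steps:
X(-88, 188) - 47978 = 188 - 47978 = -47790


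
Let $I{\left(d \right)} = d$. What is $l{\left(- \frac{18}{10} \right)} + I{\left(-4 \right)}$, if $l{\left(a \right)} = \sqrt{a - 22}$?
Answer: $-4 + \frac{i \sqrt{595}}{5} \approx -4.0 + 4.8785 i$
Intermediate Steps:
$l{\left(a \right)} = \sqrt{-22 + a}$
$l{\left(- \frac{18}{10} \right)} + I{\left(-4 \right)} = \sqrt{-22 - \frac{18}{10}} - 4 = \sqrt{-22 - \frac{9}{5}} - 4 = \sqrt{- \frac{119}{5}} - 4 = \frac{i \sqrt{595}}{5} - 4 = -4 + \frac{i \sqrt{595}}{5}$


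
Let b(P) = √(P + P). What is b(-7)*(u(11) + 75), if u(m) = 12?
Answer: 87*I*√14 ≈ 325.52*I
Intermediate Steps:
b(P) = √2*√P (b(P) = √(2*P) = √2*√P)
b(-7)*(u(11) + 75) = (√2*√(-7))*(12 + 75) = (√2*(I*√7))*87 = (I*√14)*87 = 87*I*√14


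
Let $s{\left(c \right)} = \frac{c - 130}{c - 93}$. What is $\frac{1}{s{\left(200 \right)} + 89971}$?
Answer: $\frac{107}{9626967} \approx 1.1115 \cdot 10^{-5}$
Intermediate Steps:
$s{\left(c \right)} = \frac{-130 + c}{-93 + c}$
$\frac{1}{s{\left(200 \right)} + 89971} = \frac{1}{\frac{-130 + 200}{-93 + 200} + 89971} = \frac{1}{\frac{1}{107} \cdot 70 + 89971} = \frac{1}{\frac{70}{107} + 89971} = \frac{1}{\frac{9626967}{107}} = \frac{107}{9626967}$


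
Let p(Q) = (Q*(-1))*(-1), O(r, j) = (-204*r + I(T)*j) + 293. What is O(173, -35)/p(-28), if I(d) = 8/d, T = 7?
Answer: 35039/28 ≈ 1251.4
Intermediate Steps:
O(r, j) = 293 - 204*r + 8*j/7 (O(r, j) = (-204*r + (8/7)*j) + 293 = (-204*r + (8*(⅐))*j) + 293 = (-204*r + 8*j/7) + 293 = 293 - 204*r + 8*j/7)
p(Q) = Q (p(Q) = -Q*(-1) = Q)
O(173, -35)/p(-28) = (293 - 204*173 + (8/7)*(-35))/(-28) = (293 - 35292 - 40)*(-1/28) = -35039*(-1/28) = 35039/28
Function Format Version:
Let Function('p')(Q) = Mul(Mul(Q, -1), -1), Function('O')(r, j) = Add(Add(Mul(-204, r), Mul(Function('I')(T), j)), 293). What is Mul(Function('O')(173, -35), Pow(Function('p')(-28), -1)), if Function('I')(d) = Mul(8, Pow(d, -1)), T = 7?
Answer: Rational(35039, 28) ≈ 1251.4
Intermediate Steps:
Function('O')(r, j) = Add(293, Mul(-204, r), Mul(Rational(8, 7), j)) (Function('O')(r, j) = Add(Add(Mul(-204, r), Mul(Mul(8, Pow(7, -1)), j)), 293) = Add(Add(Mul(-204, r), Mul(Mul(8, Rational(1, 7)), j)), 293) = Add(Add(Mul(-204, r), Mul(Rational(8, 7), j)), 293) = Add(293, Mul(-204, r), Mul(Rational(8, 7), j)))
Function('p')(Q) = Q (Function('p')(Q) = Mul(Mul(-1, Q), -1) = Q)
Mul(Function('O')(173, -35), Pow(Function('p')(-28), -1)) = Mul(Add(293, Mul(-204, 173), Mul(Rational(8, 7), -35)), Pow(-28, -1)) = Mul(Add(293, -35292, -40), Rational(-1, 28)) = Mul(-35039, Rational(-1, 28)) = Rational(35039, 28)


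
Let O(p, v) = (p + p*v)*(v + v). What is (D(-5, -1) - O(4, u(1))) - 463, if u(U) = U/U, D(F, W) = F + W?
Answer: -485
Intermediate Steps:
u(U) = 1
O(p, v) = 2*v*(p + p*v) (O(p, v) = (p + p*v)*(2*v) = 2*v*(p + p*v))
(D(-5, -1) - O(4, u(1))) - 463 = ((-5 - 1) - 2*4*(1 + 1)) - 463 = (-6 - 2*4*2) - 463 = (-6 - 1*16) - 463 = (-6 - 16) - 463 = -22 - 463 = -485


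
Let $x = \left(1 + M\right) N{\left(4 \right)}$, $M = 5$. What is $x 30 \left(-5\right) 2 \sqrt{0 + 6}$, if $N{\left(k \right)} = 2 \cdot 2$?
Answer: $- 7200 \sqrt{6} \approx -17636.0$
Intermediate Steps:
$N{\left(k \right)} = 4$
$x = 24$ ($x = \left(1 + 5\right) 4 = 6 \cdot 4 = 24$)
$x 30 \left(-5\right) 2 \sqrt{0 + 6} = 24 \cdot 30 \left(-5\right) 2 \sqrt{0 + 6} = 720 \left(- 10 \sqrt{6}\right) = - 7200 \sqrt{6}$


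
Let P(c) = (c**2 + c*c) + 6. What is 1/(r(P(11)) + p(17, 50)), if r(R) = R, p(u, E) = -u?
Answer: 1/231 ≈ 0.0043290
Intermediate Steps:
P(c) = 6 + 2*c**2 (P(c) = (c**2 + c**2) + 6 = 2*c**2 + 6 = 6 + 2*c**2)
1/(r(P(11)) + p(17, 50)) = 1/((6 + 2*11**2) - 1*17) = 1/((6 + 2*121) - 17) = 1/((6 + 242) - 17) = 1/(248 - 17) = 1/231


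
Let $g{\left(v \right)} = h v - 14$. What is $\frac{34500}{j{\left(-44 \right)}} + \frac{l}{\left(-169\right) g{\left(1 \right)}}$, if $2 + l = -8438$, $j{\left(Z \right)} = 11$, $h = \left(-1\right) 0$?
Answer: $\frac{40767080}{13013} \approx 3132.8$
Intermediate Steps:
$h = 0$
$l = -8440$ ($l = -2 - 8438 = -8440$)
$g{\left(v \right)} = -14$ ($g{\left(v \right)} = 0 v - 14 = 0 - 14 = -14$)
$\frac{34500}{j{\left(-44 \right)}} + \frac{l}{\left(-169\right) g{\left(1 \right)}} = \frac{34500}{11} - \frac{8440}{\left(-169\right) \left(-14\right)} = 34500 \cdot \frac{1}{11} - \frac{8440}{2366} = \frac{34500}{11} - \frac{4220}{1183} = \frac{40767080}{13013}$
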